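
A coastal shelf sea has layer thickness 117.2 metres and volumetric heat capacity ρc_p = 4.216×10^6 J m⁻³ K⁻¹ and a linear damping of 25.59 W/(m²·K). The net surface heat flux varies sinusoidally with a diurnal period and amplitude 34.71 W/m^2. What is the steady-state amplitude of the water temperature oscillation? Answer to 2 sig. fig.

Areal heat capacity C = ρc_p × D = 4.216×10^6 × 117.2 = 4.94×10^8 J m⁻² K⁻¹.
Angular frequency ω = 2π / T = 2π / 86400 s = 7.27×10^-5 s⁻¹.
√((Cω)² + λ²) = √((35900)² + 25.59²) = 35900 W/(m²·K).
Amplitude A = F₀ / √((Cω)²+λ²) = 34.71 / 35900 = 9.66×10^-4 K.

9.7×10^-4 K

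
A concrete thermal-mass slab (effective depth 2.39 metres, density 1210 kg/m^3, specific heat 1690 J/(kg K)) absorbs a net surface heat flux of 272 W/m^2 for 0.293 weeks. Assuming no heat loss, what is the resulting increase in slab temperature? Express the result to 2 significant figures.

Areal heat capacity C = ρ c_p D = 1210 × 1690 × 2.39 = 4.89×10^6 J m⁻² K⁻¹.
Net heat input Q = F Δt = 272 × (0.293 weeks × 6.048×10^5 s/week) = 4.82×10^7 J/m².
ΔT = Q / C = 4.82×10^7 / 4.89×10^6 = 9.86 K.

9.9 K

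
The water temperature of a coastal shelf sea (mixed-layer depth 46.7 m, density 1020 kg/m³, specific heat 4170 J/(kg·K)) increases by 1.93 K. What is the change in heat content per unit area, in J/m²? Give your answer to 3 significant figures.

3.83×10^8

Areal heat capacity C = ρ c_p D = 1020 × 4170 × 46.7 = 1.99×10^8 J m⁻² K⁻¹.
ΔQ = C ΔT = 1.99×10^8 × 1.93 = 3.83×10^8 J/m².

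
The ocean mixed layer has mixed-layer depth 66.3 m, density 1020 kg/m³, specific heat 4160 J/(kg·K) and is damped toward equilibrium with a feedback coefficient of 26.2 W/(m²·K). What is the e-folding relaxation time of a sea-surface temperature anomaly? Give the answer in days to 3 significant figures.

Areal heat capacity C = ρ c_p D = 1020 × 4160 × 66.3 = 2.81×10^8 J/(m²·K).
Relaxation time τ = C / λ = 2.81×10^8 / 26.2 = 1.07×10^7 s.
In days: 1.07×10^7 s / (86400 s/day) = 124 days.

124 days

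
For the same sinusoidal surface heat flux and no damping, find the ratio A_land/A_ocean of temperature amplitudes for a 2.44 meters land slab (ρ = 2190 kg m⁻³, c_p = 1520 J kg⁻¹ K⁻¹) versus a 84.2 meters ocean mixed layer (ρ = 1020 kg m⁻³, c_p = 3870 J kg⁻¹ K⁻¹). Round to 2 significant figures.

41

C_ocean = 1020 × 3870 × 84.2 = 3.32×10^8 J/(m²·K).
C_land = 2190 × 1520 × 2.44 = 8.12×10^6 J/(m²·K).
Undamped amplitude ∝ 1/C, so A_land/A_ocean = C_ocean/C_land = 40.9.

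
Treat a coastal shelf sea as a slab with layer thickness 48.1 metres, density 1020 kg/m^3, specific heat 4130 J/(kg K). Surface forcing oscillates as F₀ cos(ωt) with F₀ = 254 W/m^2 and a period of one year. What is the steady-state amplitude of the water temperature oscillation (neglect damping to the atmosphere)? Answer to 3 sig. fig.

6.29 K

Areal heat capacity C = ρ c_p D = 1020 × 4130 × 48.1 = 2.03×10^8 J/(m²·K).
Angular frequency ω = 2π / T = 2π / 3.15×10^7 s = 1.99×10^-7 s⁻¹.
Cω = 2.03×10^8 × 1.99×10^-7 = 40.4 W/(m²·K).
Amplitude A = F₀ / (Cω) = 254 / 40.4 = 6.29 K.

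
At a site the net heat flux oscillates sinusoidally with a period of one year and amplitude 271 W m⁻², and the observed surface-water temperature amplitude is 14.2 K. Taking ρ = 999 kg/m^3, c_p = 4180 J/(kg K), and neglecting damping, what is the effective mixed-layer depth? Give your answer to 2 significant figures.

ω = 2π / 3.15×10^7 s = 1.99×10^-7 s⁻¹.
Required C = F₀ / (A ω) = 271 / (14.2 × 1.99×10^-7) = 9.58×10^7 J/(m²·K).
D = C / (ρ c_p) = 9.58×10^7 / (999 × 4180) = 22.9 m.

23 m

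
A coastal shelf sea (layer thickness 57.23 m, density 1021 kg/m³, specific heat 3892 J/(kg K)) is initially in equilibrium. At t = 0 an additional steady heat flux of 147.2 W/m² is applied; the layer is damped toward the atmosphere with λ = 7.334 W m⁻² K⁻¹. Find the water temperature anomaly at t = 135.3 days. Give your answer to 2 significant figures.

Areal heat capacity C = ρ c_p D = 1021 × 3892 × 57.23 = 2.27×10^8 J/(m^2 K).
τ = C / λ = 2.27×10^8 / 7.334 = 3.10×10^7 s.
Equilibrium anomaly ΔT_eq = F / λ = 147.2 / 7.334 = 20.1 K.
t = 135.3 days = 1.17×10^7 s, so t/τ = 0.377.
ΔT(t) = ΔT_eq (1 − e^(−t/τ)) = 20.1 × (1 − e^−0.377) = 6.30 K.

6.3 K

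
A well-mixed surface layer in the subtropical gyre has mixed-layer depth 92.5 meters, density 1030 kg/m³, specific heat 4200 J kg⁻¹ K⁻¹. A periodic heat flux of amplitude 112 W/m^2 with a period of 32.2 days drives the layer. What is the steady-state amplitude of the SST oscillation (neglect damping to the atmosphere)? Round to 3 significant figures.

0.124 K

Areal heat capacity C = ρ c_p D = 1030 × 4200 × 92.5 = 4.00×10^8 J m⁻² K⁻¹.
Angular frequency ω = 2π / T = 2π / 2.78×10^6 s = 2.26×10^-6 s⁻¹.
Cω = 4.00×10^8 × 2.26×10^-6 = 904 W/(m²·K).
Amplitude A = F₀ / (Cω) = 112 / 904 = 0.124 K.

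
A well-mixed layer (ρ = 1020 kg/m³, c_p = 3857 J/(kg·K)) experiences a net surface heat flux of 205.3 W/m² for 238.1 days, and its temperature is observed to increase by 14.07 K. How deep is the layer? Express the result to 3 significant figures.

Heat input Q = F Δt = 205.3 × 2.06×10^7 s = 4.22×10^9 J/m².
Required areal heat capacity C = Q / ΔT = 3.00×10^8 J/(m²·K).
Depth D = C / (ρ c_p) = 3.00×10^8 / (1020 × 3857) = 76.3 m.

76.3 m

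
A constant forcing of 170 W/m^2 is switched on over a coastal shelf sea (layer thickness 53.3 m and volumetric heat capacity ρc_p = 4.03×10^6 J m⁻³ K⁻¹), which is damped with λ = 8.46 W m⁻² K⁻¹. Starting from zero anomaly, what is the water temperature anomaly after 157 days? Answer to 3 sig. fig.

Areal heat capacity C = ρc_p × D = 4.03×10^6 × 53.3 = 2.15×10^8 J/(m²·K).
τ = C / λ = 2.15×10^8 / 8.46 = 2.54×10^7 s.
Equilibrium anomaly ΔT_eq = F / λ = 170 / 8.46 = 20.1 K.
t = 157 days = 1.36×10^7 s, so t/τ = 0.534.
ΔT(t) = ΔT_eq (1 − e^(−t/τ)) = 20.1 × (1 − e^−0.534) = 8.32 K.

8.32 K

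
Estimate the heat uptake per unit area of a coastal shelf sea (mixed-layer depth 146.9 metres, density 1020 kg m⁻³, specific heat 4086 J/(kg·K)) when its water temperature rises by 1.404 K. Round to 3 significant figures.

8.60×10^8

Areal heat capacity C = ρ c_p D = 1020 × 4086 × 146.9 = 6.12×10^8 J m⁻² K⁻¹.
ΔQ = C ΔT = 6.12×10^8 × 1.404 = 8.60×10^8 J/m².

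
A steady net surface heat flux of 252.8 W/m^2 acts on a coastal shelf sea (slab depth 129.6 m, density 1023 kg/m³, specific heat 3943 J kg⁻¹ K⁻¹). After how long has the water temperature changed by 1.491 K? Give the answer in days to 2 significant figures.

36 days

Areal heat capacity C = ρ c_p D = 1023 × 3943 × 129.6 = 5.23×10^8 J m⁻² K⁻¹.
Time required: Δt = C ΔT / F = 5.23×10^8 × 1.491 / 252.8 = 3.08×10^6 s.
In days: 3.08×10^6 s / (86400 s/day) = 35.7 days.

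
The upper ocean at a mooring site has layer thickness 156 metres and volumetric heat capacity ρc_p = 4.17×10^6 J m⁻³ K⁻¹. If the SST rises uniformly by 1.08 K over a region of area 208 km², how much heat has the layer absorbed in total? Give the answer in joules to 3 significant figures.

1.46×10^17 J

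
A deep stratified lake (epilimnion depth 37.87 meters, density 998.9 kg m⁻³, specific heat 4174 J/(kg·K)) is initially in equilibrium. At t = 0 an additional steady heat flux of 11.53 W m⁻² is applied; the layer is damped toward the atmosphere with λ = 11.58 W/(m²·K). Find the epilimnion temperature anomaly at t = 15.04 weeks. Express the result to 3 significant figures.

0.485 K

Areal heat capacity C = ρ c_p D = 998.9 × 4174 × 37.87 = 1.58×10^8 J/(m^2 K).
τ = C / λ = 1.58×10^8 / 11.58 = 1.36×10^7 s.
Equilibrium anomaly ΔT_eq = F / λ = 11.53 / 11.58 = 0.996 K.
t = 15.04 weeks = 9.10×10^6 s, so t/τ = 0.667.
ΔT(t) = ΔT_eq (1 − e^(−t/τ)) = 0.996 × (1 − e^−0.667) = 0.485 K.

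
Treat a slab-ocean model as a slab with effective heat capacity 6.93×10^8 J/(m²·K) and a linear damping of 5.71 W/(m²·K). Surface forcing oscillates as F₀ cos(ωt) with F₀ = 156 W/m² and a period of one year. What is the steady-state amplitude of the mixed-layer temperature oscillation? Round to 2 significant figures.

Areal heat capacity C = 6.93×10^8 J/(m²·K) (given).
Angular frequency ω = 2π / T = 2π / 3.15×10^7 s = 1.99×10^-7 s⁻¹.
√((Cω)² + λ²) = √((138)² + 5.71²) = 138 W/(m²·K).
Amplitude A = F₀ / √((Cω)²+λ²) = 156 / 138 = 1.13 K.

1.1 K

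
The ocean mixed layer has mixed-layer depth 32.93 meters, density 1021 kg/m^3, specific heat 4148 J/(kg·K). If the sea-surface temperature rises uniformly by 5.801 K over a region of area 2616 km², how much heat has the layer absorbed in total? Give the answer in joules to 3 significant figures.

2.12×10^18 J

Areal heat capacity C = ρ c_p D = 1021 × 4148 × 32.93 = 1.39×10^8 J m⁻² K⁻¹.
Heat per unit area: q = C ΔT = 1.39×10^8 × 5.801 = 8.09×10^8 J/m².
Total heat: Q = q × A = 8.09×10^8 × (2616 × 10⁶ m²) = 2.12×10^18 J.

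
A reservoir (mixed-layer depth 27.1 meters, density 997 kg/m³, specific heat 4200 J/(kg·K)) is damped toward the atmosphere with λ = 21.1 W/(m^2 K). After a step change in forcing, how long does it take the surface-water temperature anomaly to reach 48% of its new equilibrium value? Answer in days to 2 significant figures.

41 days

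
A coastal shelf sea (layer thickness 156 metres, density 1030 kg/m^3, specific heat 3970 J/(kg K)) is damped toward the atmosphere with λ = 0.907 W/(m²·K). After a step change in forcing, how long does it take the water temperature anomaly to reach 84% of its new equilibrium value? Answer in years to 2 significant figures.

Areal heat capacity C = ρ c_p D = 1030 × 3970 × 156 = 6.38×10^8 J/(m²·K).
τ = C / λ = 6.38×10^8 / 0.907 = 7.03×10^8 s.
Fraction reached: 1 − e^(−t/τ) = 0.84 ⇒ t = −τ ln(1 − 0.84) = τ × 1.83.
t = 1.29×10^9 s = 40.8 years.

41 years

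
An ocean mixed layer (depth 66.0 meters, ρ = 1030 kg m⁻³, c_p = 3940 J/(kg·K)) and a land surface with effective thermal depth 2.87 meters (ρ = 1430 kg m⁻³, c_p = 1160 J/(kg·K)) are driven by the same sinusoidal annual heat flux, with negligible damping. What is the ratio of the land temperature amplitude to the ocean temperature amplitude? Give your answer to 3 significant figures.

C_ocean = 1030 × 3940 × 66.0 = 2.68×10^8 J/(m²·K).
C_land = 1430 × 1160 × 2.87 = 4.76×10^6 J/(m²·K).
Undamped amplitude ∝ 1/C, so A_land/A_ocean = C_ocean/C_land = 56.3.

56.3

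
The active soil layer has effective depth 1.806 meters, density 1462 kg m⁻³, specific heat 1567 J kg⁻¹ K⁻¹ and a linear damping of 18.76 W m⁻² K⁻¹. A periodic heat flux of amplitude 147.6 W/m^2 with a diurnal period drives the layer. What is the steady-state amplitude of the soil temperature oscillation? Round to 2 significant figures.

Areal heat capacity C = ρ c_p D = 1462 × 1567 × 1.806 = 4.14×10^6 J m⁻² K⁻¹.
Angular frequency ω = 2π / T = 2π / 86400 s = 7.27×10^-5 s⁻¹.
√((Cω)² + λ²) = √((301)² + 18.76²) = 301 W/(m²·K).
Amplitude A = F₀ / √((Cω)²+λ²) = 147.6 / 301 = 0.490 K.

0.49 K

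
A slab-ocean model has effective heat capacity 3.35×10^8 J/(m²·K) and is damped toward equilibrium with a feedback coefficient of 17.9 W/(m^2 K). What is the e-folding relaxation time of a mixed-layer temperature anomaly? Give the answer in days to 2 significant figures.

Areal heat capacity C = 3.35×10^8 J/(m²·K) (given).
Relaxation time τ = C / λ = 3.35×10^8 / 17.9 = 1.87×10^7 s.
In days: 1.87×10^7 s / (86400 s/day) = 217 days.

220 days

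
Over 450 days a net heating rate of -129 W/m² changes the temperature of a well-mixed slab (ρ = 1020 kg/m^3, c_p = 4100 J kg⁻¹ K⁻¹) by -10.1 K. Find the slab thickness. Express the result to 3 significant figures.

119 m

Heat input Q = F Δt = -129 × 3.89×10^7 s = -5.02×10^9 J/m².
Required areal heat capacity C = Q / ΔT = 4.97×10^8 J/(m²·K).
Depth D = C / (ρ c_p) = 4.97×10^8 / (1020 × 4100) = 119 m.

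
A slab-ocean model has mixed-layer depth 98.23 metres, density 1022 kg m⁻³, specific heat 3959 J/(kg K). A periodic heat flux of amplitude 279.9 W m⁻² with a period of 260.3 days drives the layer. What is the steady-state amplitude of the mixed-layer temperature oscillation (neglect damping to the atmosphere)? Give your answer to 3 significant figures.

Areal heat capacity C = ρ c_p D = 1022 × 3959 × 98.23 = 3.97×10^8 J/(m^2 K).
Angular frequency ω = 2π / T = 2π / 2.25×10^7 s = 2.79×10^-7 s⁻¹.
Cω = 3.97×10^8 × 2.79×10^-7 = 111 W/(m²·K).
Amplitude A = F₀ / (Cω) = 279.9 / 111 = 2.52 K.

2.52 K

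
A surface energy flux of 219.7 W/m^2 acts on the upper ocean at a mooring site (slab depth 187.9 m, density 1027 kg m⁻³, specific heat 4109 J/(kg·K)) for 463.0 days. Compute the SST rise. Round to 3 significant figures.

11.1 K

Areal heat capacity C = ρ c_p D = 1027 × 4109 × 187.9 = 7.93×10^8 J/(m^2 K).
Net heat input Q = F Δt = 219.7 × (463.0 days × 86400 s/day) = 8.79×10^9 J/m².
ΔT = Q / C = 8.79×10^9 / 7.93×10^8 = 11.1 K.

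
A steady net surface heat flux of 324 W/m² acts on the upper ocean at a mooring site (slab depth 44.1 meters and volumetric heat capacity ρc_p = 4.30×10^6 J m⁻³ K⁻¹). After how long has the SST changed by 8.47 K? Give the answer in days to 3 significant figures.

Areal heat capacity C = ρc_p × D = 4.30×10^6 × 44.1 = 1.90×10^8 J m⁻² K⁻¹.
Time required: Δt = C ΔT / F = 1.90×10^8 × 8.47 / 324 = 4.96×10^6 s.
In days: 4.96×10^6 s / (86400 s/day) = 57.4 days.

57.4 days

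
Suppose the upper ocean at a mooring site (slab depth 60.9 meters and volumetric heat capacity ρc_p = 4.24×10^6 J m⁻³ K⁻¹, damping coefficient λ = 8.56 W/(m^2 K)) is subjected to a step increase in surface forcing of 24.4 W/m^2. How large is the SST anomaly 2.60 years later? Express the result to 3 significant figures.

Areal heat capacity C = ρc_p × D = 4.24×10^6 × 60.9 = 2.58×10^8 J/(m²·K).
τ = C / λ = 2.58×10^8 / 8.56 = 3.02×10^7 s.
Equilibrium anomaly ΔT_eq = F / λ = 24.4 / 8.56 = 2.85 K.
t = 2.60 years = 8.20×10^7 s, so t/τ = 2.72.
ΔT(t) = ΔT_eq (1 − e^(−t/τ)) = 2.85 × (1 − e^−2.72) = 2.66 K.

2.66 K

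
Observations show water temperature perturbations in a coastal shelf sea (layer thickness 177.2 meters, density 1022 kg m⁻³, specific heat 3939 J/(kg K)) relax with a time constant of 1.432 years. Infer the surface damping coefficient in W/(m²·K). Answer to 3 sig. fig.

Areal heat capacity C = ρ c_p D = 1022 × 3939 × 177.2 = 7.13×10^8 J/(m²·K).
τ = 1.432 years = 4.52×10^7 s.
λ = C / τ = 7.13×10^8 / 4.52×10^7 = 15.8 W/(m²·K).

15.8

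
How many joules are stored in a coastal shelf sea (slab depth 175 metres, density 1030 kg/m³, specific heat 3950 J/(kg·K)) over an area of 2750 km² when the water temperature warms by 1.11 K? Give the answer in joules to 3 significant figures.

2.17×10^18 J

Areal heat capacity C = ρ c_p D = 1030 × 3950 × 175 = 7.12×10^8 J/(m²·K).
Heat per unit area: q = C ΔT = 7.12×10^8 × 1.11 = 7.90×10^8 J/m².
Total heat: Q = q × A = 7.90×10^8 × (2750 × 10⁶ m²) = 2.17×10^18 J.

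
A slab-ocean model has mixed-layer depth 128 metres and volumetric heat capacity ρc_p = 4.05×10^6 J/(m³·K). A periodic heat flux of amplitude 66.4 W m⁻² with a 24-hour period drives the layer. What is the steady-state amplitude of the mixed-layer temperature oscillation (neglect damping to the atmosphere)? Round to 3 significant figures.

Areal heat capacity C = ρc_p × D = 4.05×10^6 × 128 = 5.18×10^8 J m⁻² K⁻¹.
Angular frequency ω = 2π / T = 2π / 86400 s = 7.27×10^-5 s⁻¹.
Cω = 5.18×10^8 × 7.27×10^-5 = 37700 W/(m²·K).
Amplitude A = F₀ / (Cω) = 66.4 / 37700 = 0.00176 K.

0.00176 K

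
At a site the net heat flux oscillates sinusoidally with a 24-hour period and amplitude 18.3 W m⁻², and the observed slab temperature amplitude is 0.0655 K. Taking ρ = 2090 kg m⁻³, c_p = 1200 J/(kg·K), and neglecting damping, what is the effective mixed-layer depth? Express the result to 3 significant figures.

1.53 m

ω = 2π / 86400 s = 7.27×10^-5 s⁻¹.
Required C = F₀ / (A ω) = 18.3 / (0.0655 × 7.27×10^-5) = 3.84×10^6 J/(m²·K).
D = C / (ρ c_p) = 3.84×10^6 / (2090 × 1200) = 1.53 m.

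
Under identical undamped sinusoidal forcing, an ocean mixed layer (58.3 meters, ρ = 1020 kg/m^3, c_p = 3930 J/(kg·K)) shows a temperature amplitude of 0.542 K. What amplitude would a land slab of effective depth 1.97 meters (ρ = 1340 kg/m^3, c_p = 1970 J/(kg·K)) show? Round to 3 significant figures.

C_ocean = 2.34×10^8 J/(m²·K); C_land = 5.20×10^6 J/(m²·K).
A ∝ 1/C ⇒ A_land = A_ocean × C_ocean/C_land = 0.542 × 44.9 = 24.4 K.

24.4 K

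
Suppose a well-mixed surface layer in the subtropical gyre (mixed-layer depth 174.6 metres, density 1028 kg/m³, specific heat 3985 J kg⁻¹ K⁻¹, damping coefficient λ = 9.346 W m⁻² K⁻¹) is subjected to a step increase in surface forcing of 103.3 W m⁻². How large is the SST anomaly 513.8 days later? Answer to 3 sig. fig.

4.86 K

Areal heat capacity C = ρ c_p D = 1028 × 3985 × 174.6 = 7.15×10^8 J/(m²·K).
τ = C / λ = 7.15×10^8 / 9.346 = 7.65×10^7 s.
Equilibrium anomaly ΔT_eq = F / λ = 103.3 / 9.346 = 11.1 K.
t = 513.8 days = 4.44×10^7 s, so t/τ = 0.580.
ΔT(t) = ΔT_eq (1 − e^(−t/τ)) = 11.1 × (1 − e^−0.580) = 4.86 K.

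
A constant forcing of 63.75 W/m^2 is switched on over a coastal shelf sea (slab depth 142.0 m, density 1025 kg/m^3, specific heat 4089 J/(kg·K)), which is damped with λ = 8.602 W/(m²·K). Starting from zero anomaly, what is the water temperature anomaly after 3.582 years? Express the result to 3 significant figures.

Areal heat capacity C = ρ c_p D = 1025 × 4089 × 142.0 = 5.95×10^8 J/(m^2 K).
τ = C / λ = 5.95×10^8 / 8.602 = 6.92×10^7 s.
Equilibrium anomaly ΔT_eq = F / λ = 63.75 / 8.602 = 7.41 K.
t = 3.582 years = 1.13×10^8 s, so t/τ = 1.63.
ΔT(t) = ΔT_eq (1 − e^(−t/τ)) = 7.41 × (1 − e^−1.63) = 5.96 K.

5.96 K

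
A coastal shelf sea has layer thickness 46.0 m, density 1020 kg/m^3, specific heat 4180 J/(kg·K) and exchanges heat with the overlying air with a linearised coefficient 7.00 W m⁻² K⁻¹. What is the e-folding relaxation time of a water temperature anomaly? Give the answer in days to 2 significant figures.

320 days

Areal heat capacity C = ρ c_p D = 1020 × 4180 × 46.0 = 1.96×10^8 J/(m²·K).
Relaxation time τ = C / λ = 1.96×10^8 / 7.00 = 2.80×10^7 s.
In days: 2.80×10^7 s / (86400 s/day) = 324 days.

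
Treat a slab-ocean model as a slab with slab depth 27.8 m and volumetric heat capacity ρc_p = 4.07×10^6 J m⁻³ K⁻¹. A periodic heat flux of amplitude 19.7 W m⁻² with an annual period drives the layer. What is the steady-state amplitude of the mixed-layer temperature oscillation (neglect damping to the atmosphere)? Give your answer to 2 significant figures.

Areal heat capacity C = ρc_p × D = 4.07×10^6 × 27.8 = 1.13×10^8 J/(m^2 K).
Angular frequency ω = 2π / T = 2π / 3.15×10^7 s = 1.99×10^-7 s⁻¹.
Cω = 1.13×10^8 × 1.99×10^-7 = 22.5 W/(m²·K).
Amplitude A = F₀ / (Cω) = 19.7 / 22.5 = 0.874 K.

0.87 K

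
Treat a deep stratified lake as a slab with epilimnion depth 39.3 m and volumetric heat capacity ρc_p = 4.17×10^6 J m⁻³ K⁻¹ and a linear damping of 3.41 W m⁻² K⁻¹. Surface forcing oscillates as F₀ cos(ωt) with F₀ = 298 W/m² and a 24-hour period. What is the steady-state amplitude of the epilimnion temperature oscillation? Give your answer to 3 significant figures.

0.0250 K

Areal heat capacity C = ρc_p × D = 4.17×10^6 × 39.3 = 1.64×10^8 J m⁻² K⁻¹.
Angular frequency ω = 2π / T = 2π / 86400 s = 7.27×10^-5 s⁻¹.
√((Cω)² + λ²) = √((11900)² + 3.41²) = 11900 W/(m²·K).
Amplitude A = F₀ / √((Cω)²+λ²) = 298 / 11900 = 0.0250 K.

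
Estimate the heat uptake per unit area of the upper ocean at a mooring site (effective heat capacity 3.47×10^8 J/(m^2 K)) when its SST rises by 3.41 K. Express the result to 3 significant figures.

1.18×10^9

Areal heat capacity C = 3.47×10^8 J/(m^2 K) (given).
ΔQ = C ΔT = 3.47×10^8 × 3.41 = 1.18×10^9 J/m².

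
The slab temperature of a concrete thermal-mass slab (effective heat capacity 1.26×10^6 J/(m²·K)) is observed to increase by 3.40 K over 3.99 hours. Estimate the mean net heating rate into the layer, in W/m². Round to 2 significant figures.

Areal heat capacity C = 1.26×10^6 J/(m²·K) (given).
Required heat per unit area: Q = C ΔT = 1.26×10^6 × 3.40 = 4.28×10^6 J/m².
Flux F = Q / Δt = 4.28×10^6 / 14400 s = 298 W/m².

300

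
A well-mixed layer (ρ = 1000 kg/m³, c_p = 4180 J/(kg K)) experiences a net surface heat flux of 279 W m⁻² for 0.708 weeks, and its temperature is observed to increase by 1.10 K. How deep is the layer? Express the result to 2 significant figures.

Heat input Q = F Δt = 279 × 4.28×10^5 s = 1.19×10^8 J/m².
Required areal heat capacity C = Q / ΔT = 1.09×10^8 J/(m²·K).
Depth D = C / (ρ c_p) = 1.09×10^8 / (1000 × 4180) = 26.0 m.

26 m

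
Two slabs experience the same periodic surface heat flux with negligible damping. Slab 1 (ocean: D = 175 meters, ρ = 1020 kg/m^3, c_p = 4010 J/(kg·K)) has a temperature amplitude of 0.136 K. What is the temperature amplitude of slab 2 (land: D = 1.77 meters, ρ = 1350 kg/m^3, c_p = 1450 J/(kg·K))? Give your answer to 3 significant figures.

C_ocean = 7.16×10^8 J/(m²·K); C_land = 3.46×10^6 J/(m²·K).
A ∝ 1/C ⇒ A_land = A_ocean × C_ocean/C_land = 0.136 × 207 = 28.1 K.

28.1 K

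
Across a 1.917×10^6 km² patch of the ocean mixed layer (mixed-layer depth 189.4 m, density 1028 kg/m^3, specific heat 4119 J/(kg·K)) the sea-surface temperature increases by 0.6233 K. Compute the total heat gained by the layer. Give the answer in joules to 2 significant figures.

9.6×10^20 J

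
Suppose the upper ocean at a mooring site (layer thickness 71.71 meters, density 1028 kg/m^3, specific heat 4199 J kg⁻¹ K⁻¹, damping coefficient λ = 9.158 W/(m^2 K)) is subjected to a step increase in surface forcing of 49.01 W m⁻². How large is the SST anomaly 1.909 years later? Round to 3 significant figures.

Areal heat capacity C = ρ c_p D = 1028 × 4199 × 71.71 = 3.10×10^8 J/(m^2 K).
τ = C / λ = 3.10×10^8 / 9.158 = 3.38×10^7 s.
Equilibrium anomaly ΔT_eq = F / λ = 49.01 / 9.158 = 5.35 K.
t = 1.909 years = 6.02×10^7 s, so t/τ = 1.78.
ΔT(t) = ΔT_eq (1 − e^(−t/τ)) = 5.35 × (1 − e^−1.78) = 4.45 K.

4.45 K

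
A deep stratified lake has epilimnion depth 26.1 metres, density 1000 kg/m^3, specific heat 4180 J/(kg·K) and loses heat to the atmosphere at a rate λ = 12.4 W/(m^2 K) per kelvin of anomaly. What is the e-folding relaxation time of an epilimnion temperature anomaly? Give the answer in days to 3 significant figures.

102 days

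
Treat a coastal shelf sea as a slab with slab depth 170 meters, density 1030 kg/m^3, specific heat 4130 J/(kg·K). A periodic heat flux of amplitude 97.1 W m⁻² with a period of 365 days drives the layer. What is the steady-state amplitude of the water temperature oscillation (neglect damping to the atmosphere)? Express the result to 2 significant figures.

Areal heat capacity C = ρ c_p D = 1030 × 4130 × 170 = 7.23×10^8 J/(m^2 K).
Angular frequency ω = 2π / T = 2π / 3.15×10^7 s = 1.99×10^-7 s⁻¹.
Cω = 7.23×10^8 × 1.99×10^-7 = 144 W/(m²·K).
Amplitude A = F₀ / (Cω) = 97.1 / 144 = 0.674 K.

0.67 K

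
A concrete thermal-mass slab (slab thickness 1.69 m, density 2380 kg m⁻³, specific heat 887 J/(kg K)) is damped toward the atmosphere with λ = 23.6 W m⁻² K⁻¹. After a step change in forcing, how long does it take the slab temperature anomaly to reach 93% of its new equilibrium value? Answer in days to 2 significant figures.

4.7 days

Areal heat capacity C = ρ c_p D = 2380 × 887 × 1.69 = 3.57×10^6 J/(m²·K).
τ = C / λ = 3.57×10^6 / 23.6 = 1.51×10^5 s.
Fraction reached: 1 − e^(−t/τ) = 0.93 ⇒ t = −τ ln(1 − 0.93) = τ × 2.66.
t = 4.02×10^5 s = 4.65 days.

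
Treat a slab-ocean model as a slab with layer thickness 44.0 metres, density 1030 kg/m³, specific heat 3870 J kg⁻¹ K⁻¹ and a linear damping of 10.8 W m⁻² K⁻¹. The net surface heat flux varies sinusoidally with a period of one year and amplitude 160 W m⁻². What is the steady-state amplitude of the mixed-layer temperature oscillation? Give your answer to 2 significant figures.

Areal heat capacity C = ρ c_p D = 1030 × 3870 × 44.0 = 1.75×10^8 J/(m²·K).
Angular frequency ω = 2π / T = 2π / 3.15×10^7 s = 1.99×10^-7 s⁻¹.
√((Cω)² + λ²) = √((34.9)² + 10.8²) = 36.6 W/(m²·K).
Amplitude A = F₀ / √((Cω)²+λ²) = 160 / 36.6 = 4.37 K.

4.4 K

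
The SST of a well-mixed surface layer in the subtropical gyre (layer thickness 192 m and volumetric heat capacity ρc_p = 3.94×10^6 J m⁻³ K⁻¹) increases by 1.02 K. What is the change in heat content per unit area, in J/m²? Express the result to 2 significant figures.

7.7×10^8

Areal heat capacity C = ρc_p × D = 3.94×10^6 × 192 = 7.56×10^8 J/(m^2 K).
ΔQ = C ΔT = 7.56×10^8 × 1.02 = 7.72×10^8 J/m².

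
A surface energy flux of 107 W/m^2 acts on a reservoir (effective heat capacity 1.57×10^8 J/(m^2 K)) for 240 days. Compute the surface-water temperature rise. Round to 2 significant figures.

14 K

Areal heat capacity C = 1.57×10^8 J/(m^2 K) (given).
Net heat input Q = F Δt = 107 × (240 days × 86400 s/day) = 2.22×10^9 J/m².
ΔT = Q / C = 2.22×10^9 / 1.57×10^8 = 14.1 K.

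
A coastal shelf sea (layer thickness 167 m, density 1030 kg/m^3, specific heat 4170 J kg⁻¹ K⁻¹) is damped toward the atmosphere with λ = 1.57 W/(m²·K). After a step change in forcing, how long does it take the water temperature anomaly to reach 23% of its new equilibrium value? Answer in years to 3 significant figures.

Areal heat capacity C = ρ c_p D = 1030 × 4170 × 167 = 7.17×10^8 J m⁻² K⁻¹.
τ = C / λ = 7.17×10^8 / 1.57 = 4.57×10^8 s.
Fraction reached: 1 − e^(−t/τ) = 0.23 ⇒ t = −τ ln(1 − 0.23) = τ × 0.261.
t = 1.19×10^8 s = 3.78 years.

3.78 years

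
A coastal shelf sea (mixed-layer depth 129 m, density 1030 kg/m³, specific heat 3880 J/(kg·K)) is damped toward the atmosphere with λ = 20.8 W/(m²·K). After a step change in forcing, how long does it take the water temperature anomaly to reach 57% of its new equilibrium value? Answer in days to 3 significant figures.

Areal heat capacity C = ρ c_p D = 1030 × 3880 × 129 = 5.16×10^8 J m⁻² K⁻¹.
τ = C / λ = 5.16×10^8 / 20.8 = 2.48×10^7 s.
Fraction reached: 1 − e^(−t/τ) = 0.57 ⇒ t = −τ ln(1 − 0.57) = τ × 0.844.
t = 2.09×10^7 s = 242 days.

242 days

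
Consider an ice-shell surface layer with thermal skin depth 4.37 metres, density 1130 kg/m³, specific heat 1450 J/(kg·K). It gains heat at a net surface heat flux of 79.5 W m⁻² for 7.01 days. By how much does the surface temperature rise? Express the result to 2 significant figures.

6.7 K

Areal heat capacity C = ρ c_p D = 1130 × 1450 × 4.37 = 7.16×10^6 J m⁻² K⁻¹.
Net heat input Q = F Δt = 79.5 × (7.01 days × 86400 s/day) = 4.82×10^7 J/m².
ΔT = Q / C = 4.82×10^7 / 7.16×10^6 = 6.72 K.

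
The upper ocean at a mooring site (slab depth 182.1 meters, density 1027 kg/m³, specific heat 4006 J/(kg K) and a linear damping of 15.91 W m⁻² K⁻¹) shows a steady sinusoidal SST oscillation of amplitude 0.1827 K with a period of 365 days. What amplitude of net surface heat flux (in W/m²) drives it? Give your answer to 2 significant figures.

Areal heat capacity C = ρ c_p D = 1027 × 4006 × 182.1 = 7.49×10^8 J/(m²·K).
ω = 2π / 3.15×10^7 s = 1.99×10^-7 s⁻¹.
√((Cω)² + λ²) = √((149)² + 15.91²) = 150 W/(m²·K).
F₀ = A × √((Cω)²+λ²) = 0.1827 × 150 = 27.4 W/m².

27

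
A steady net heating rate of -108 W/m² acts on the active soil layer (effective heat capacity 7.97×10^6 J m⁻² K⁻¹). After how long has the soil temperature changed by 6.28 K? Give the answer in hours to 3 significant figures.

Areal heat capacity C = 7.97×10^6 J m⁻² K⁻¹ (given).
Time required: Δt = C ΔT / F = 7.97×10^6 × -6.28 / -108 = 4.63×10^5 s.
In hours: 4.63×10^5 s / (3600 s/hour) = 129 hours.

129 hours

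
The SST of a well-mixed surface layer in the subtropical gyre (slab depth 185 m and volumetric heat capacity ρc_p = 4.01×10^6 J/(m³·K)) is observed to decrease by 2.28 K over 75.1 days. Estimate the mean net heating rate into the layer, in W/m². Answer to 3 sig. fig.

Areal heat capacity C = ρc_p × D = 4.01×10^6 × 185 = 7.42×10^8 J/(m^2 K).
Required heat per unit area: Q = C ΔT = 7.42×10^8 × -2.28 = -1.69×10^9 J/m².
Flux F = Q / Δt = -1.69×10^9 / 6.49×10^6 s = -261 W/m².

-261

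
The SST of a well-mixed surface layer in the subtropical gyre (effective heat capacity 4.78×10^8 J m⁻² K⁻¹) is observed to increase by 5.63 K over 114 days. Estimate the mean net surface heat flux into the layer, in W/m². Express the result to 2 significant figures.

Areal heat capacity C = 4.78×10^8 J m⁻² K⁻¹ (given).
Required heat per unit area: Q = C ΔT = 4.78×10^8 × 5.63 = 2.69×10^9 J/m².
Flux F = Q / Δt = 2.69×10^9 / 9.85×10^6 s = 273 W/m².

270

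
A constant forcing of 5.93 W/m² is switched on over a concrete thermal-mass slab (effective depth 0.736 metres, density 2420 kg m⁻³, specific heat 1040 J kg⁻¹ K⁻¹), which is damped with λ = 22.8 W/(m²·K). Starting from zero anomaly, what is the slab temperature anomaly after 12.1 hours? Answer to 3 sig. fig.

Areal heat capacity C = ρ c_p D = 2420 × 1040 × 0.736 = 1.85×10^6 J/(m²·K).
τ = C / λ = 1.85×10^6 / 22.8 = 81200 s.
Equilibrium anomaly ΔT_eq = F / λ = 5.93 / 22.8 = 0.260 K.
t = 12.1 hours = 43600 s, so t/τ = 0.536.
ΔT(t) = ΔT_eq (1 − e^(−t/τ)) = 0.260 × (1 − e^−0.536) = 0.108 K.

0.108 K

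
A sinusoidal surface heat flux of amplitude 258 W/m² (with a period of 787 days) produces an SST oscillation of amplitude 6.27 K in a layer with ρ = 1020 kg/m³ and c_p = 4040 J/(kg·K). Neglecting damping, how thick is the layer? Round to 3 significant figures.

108 m

ω = 2π / 6.80×10^7 s = 9.24×10^-8 s⁻¹.
Required C = F₀ / (A ω) = 258 / (6.27 × 9.24×10^-8) = 4.45×10^8 J/(m²·K).
D = C / (ρ c_p) = 4.45×10^8 / (1020 × 4040) = 108 m.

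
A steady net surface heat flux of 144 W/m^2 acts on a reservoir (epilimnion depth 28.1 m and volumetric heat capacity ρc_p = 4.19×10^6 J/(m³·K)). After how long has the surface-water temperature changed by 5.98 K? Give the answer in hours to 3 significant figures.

Areal heat capacity C = ρc_p × D = 4.19×10^6 × 28.1 = 1.18×10^8 J/(m²·K).
Time required: Δt = C ΔT / F = 1.18×10^8 × 5.98 / 144 = 4.89×10^6 s.
In hours: 4.89×10^6 s / (3600 s/hour) = 1360 hours.

1360 hours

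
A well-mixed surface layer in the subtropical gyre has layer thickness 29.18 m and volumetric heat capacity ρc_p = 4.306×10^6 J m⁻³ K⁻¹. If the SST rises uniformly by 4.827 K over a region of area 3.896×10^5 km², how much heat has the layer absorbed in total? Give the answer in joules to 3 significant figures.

2.36×10^20 J

Areal heat capacity C = ρc_p × D = 4.306×10^6 × 29.18 = 1.26×10^8 J m⁻² K⁻¹.
Heat per unit area: q = C ΔT = 1.26×10^8 × 4.827 = 6.07×10^8 J/m².
Total heat: Q = q × A = 6.07×10^8 × (3.896×10^5 × 10⁶ m²) = 2.36×10^20 J.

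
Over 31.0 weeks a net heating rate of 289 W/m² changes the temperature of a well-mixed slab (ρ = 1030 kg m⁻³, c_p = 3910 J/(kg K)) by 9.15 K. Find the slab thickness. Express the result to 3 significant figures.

147 m

Heat input Q = F Δt = 289 × 1.87×10^7 s = 5.42×10^9 J/m².
Required areal heat capacity C = Q / ΔT = 5.92×10^8 J/(m²·K).
Depth D = C / (ρ c_p) = 5.92×10^8 / (1030 × 3910) = 147 m.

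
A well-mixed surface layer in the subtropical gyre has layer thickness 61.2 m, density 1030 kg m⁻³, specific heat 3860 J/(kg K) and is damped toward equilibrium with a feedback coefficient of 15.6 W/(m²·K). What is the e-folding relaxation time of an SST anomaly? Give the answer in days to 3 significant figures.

181 days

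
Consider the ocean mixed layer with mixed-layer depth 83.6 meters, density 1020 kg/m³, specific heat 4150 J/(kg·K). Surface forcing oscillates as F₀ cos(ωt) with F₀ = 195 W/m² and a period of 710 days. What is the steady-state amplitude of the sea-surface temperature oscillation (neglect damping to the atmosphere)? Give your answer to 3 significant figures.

Areal heat capacity C = ρ c_p D = 1020 × 4150 × 83.6 = 3.54×10^8 J/(m^2 K).
Angular frequency ω = 2π / T = 2π / 6.13×10^7 s = 1.02×10^-7 s⁻¹.
Cω = 3.54×10^8 × 1.02×10^-7 = 36.2 W/(m²·K).
Amplitude A = F₀ / (Cω) = 195 / 36.2 = 5.38 K.

5.38 K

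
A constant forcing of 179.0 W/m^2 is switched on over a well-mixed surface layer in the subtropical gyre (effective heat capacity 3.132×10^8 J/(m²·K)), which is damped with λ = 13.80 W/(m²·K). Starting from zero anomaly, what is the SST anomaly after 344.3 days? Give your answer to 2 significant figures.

9.5 K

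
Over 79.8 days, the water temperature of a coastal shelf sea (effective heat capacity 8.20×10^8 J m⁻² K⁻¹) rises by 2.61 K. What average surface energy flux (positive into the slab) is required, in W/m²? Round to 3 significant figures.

Areal heat capacity C = 8.20×10^8 J m⁻² K⁻¹ (given).
Required heat per unit area: Q = C ΔT = 8.20×10^8 × 2.61 = 2.14×10^9 J/m².
Flux F = Q / Δt = 2.14×10^9 / 6.89×10^6 s = 310 W/m².

310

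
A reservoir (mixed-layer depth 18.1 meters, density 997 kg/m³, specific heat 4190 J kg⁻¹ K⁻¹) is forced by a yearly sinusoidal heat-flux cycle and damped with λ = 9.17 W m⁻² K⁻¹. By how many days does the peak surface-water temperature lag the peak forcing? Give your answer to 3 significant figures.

Areal heat capacity C = ρ c_p D = 997 × 4190 × 18.1 = 7.56×10^7 J m⁻² K⁻¹.
ω = 2π / 3.15×10^7 s = 1.99×10^-7 s⁻¹.
Phase lag φ = arctan(Cω/λ) = arctan(15.1/9.17) = 1.02 rad.
Time lag = φ / ω = 1.02 / 1.99×10^-7 = 5.14×10^6 s = 59.5 days.

59.5 days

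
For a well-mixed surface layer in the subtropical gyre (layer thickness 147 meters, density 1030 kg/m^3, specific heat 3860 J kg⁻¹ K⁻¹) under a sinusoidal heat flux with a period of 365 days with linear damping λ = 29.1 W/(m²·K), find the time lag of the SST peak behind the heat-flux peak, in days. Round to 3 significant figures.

77.0 days

Areal heat capacity C = ρ c_p D = 1030 × 3860 × 147 = 5.84×10^8 J/(m^2 K).
ω = 2π / 3.15×10^7 s = 1.99×10^-7 s⁻¹.
Phase lag φ = arctan(Cω/λ) = arctan(116/29.1) = 1.33 rad.
Time lag = φ / ω = 1.33 / 1.99×10^-7 = 6.65×10^6 s = 77.0 days.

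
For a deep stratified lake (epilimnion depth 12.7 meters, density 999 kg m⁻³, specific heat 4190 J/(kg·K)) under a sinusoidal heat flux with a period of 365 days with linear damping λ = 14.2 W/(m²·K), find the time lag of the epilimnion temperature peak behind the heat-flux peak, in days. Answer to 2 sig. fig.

37 days

Areal heat capacity C = ρ c_p D = 999 × 4190 × 12.7 = 5.32×10^7 J/(m^2 K).
ω = 2π / 3.15×10^7 s = 1.99×10^-7 s⁻¹.
Phase lag φ = arctan(Cω/λ) = arctan(10.6/14.2) = 0.641 rad.
Time lag = φ / ω = 0.641 / 1.99×10^-7 = 3.22×10^6 s = 37.2 days.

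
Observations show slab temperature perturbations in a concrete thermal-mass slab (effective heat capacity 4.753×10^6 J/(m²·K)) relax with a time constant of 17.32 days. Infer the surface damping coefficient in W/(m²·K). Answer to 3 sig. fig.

Areal heat capacity C = 4.753×10^6 J/(m²·K) (given).
τ = 17.32 days = 1.50×10^6 s.
λ = C / τ = 4.75×10^6 / 1.50×10^6 = 3.18 W/(m²·K).

3.18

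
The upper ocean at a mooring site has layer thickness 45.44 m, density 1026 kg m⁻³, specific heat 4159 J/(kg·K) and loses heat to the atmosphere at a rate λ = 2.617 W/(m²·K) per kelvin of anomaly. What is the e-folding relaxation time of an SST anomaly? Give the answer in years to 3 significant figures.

Areal heat capacity C = ρ c_p D = 1026 × 4159 × 45.44 = 1.94×10^8 J/(m²·K).
Relaxation time τ = C / λ = 1.94×10^8 / 2.617 = 7.41×10^7 s.
In years: 7.41×10^7 s / (3.156×10^7 s/year) = 2.35 years.

2.35 years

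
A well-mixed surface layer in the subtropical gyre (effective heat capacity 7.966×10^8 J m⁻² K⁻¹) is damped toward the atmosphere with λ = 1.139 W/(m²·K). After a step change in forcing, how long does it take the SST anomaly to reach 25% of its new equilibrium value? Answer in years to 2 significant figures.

Areal heat capacity C = 7.966×10^8 J m⁻² K⁻¹ (given).
τ = C / λ = 7.97×10^8 / 1.139 = 6.99×10^8 s.
Fraction reached: 1 − e^(−t/τ) = 0.25 ⇒ t = −τ ln(1 − 0.25) = τ × 0.288.
t = 2.01×10^8 s = 6.38 years.

6.4 years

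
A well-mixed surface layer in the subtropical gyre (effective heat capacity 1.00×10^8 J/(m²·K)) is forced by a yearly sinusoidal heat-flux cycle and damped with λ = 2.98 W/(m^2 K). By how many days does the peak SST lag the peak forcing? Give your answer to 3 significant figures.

Areal heat capacity C = 1.00×10^8 J/(m²·K) (given).
ω = 2π / 3.15×10^7 s = 1.99×10^-7 s⁻¹.
Phase lag φ = arctan(Cω/λ) = arctan(19.9/2.98) = 1.42 rad.
Time lag = φ / ω = 1.42 / 1.99×10^-7 = 7.14×10^6 s = 82.6 days.

82.6 days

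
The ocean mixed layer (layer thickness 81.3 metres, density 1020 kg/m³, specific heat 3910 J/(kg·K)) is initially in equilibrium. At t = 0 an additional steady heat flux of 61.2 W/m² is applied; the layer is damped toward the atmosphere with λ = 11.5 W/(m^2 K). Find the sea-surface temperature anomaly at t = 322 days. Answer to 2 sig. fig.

Areal heat capacity C = ρ c_p D = 1020 × 3910 × 81.3 = 3.24×10^8 J/(m^2 K).
τ = C / λ = 3.24×10^8 / 11.5 = 2.82×10^7 s.
Equilibrium anomaly ΔT_eq = F / λ = 61.2 / 11.5 = 5.32 K.
t = 322 days = 2.78×10^7 s, so t/τ = 0.987.
ΔT(t) = ΔT_eq (1 − e^(−t/τ)) = 5.32 × (1 − e^−0.987) = 3.34 K.

3.3 K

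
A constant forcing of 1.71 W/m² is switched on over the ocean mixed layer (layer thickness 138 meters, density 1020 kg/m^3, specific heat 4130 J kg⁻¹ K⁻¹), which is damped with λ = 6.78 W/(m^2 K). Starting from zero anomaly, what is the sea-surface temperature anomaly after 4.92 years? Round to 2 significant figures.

0.21 K

Areal heat capacity C = ρ c_p D = 1020 × 4130 × 138 = 5.81×10^8 J/(m^2 K).
τ = C / λ = 5.81×10^8 / 6.78 = 8.57×10^7 s.
Equilibrium anomaly ΔT_eq = F / λ = 1.71 / 6.78 = 0.252 K.
t = 4.92 years = 1.55×10^8 s, so t/τ = 1.81.
ΔT(t) = ΔT_eq (1 − e^(−t/τ)) = 0.252 × (1 − e^−1.81) = 0.211 K.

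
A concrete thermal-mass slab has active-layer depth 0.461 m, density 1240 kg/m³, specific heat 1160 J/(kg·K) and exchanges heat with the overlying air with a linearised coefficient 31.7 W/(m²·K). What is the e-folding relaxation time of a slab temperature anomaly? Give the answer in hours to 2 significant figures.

5.8 hours

Areal heat capacity C = ρ c_p D = 1240 × 1160 × 0.461 = 6.63×10^5 J m⁻² K⁻¹.
Relaxation time τ = C / λ = 6.63×10^5 / 31.7 = 20900 s.
In hours: 20900 s / (3600 s/hour) = 5.81 hours.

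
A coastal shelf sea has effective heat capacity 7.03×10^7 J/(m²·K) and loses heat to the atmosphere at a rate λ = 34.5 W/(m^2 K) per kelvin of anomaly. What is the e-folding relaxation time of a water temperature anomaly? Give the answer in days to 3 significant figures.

23.6 days

Areal heat capacity C = 7.03×10^7 J/(m²·K) (given).
Relaxation time τ = C / λ = 7.03×10^7 / 34.5 = 2.04×10^6 s.
In days: 2.04×10^6 s / (86400 s/day) = 23.6 days.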